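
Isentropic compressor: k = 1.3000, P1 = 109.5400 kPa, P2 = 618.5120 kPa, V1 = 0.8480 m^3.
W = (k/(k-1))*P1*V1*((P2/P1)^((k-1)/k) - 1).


(k-1)/k = 0.2308
(P2/P1)^exp = 1.4910
W = 4.3333 * 109.5400 * 0.8480 * (1.4910 - 1) = 197.6512 kJ

197.6512 kJ


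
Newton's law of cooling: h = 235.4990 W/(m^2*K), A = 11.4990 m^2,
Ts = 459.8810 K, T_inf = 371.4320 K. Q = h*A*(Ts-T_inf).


dT = 88.4490 K
Q = 235.4990 * 11.4990 * 88.4490 = 239520.1574 W

239520.1574 W


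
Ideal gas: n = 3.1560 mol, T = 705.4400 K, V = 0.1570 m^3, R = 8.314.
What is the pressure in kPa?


P = nRT/V = 3.1560 * 8.314 * 705.4400 / 0.1570
= 18510.0289 / 0.1570 = 117898.2731 Pa = 117.8983 kPa

117.8983 kPa


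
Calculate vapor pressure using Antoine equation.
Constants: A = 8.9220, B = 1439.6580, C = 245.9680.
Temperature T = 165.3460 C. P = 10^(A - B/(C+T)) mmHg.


C+T = 411.3140
B/(C+T) = 3.5001
log10(P) = 8.9220 - 3.5001 = 5.4219
P = 10^5.4219 = 264153.6143 mmHg

264153.6143 mmHg


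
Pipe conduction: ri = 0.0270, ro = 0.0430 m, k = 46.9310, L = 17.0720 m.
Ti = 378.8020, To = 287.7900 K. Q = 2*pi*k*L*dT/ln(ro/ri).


dT = 91.0120 K
ln(ro/ri) = 0.4654
Q = 2*pi*46.9310*17.0720*91.0120 / 0.4654 = 984533.8516 W

984533.8516 W


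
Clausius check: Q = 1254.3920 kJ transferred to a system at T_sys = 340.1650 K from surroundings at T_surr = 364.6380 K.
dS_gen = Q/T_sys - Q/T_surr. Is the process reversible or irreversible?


dS_sys = 1254.3920/340.1650 = 3.6876 kJ/K
dS_surr = -1254.3920/364.6380 = -3.4401 kJ/K
dS_gen = 3.6876 - 3.4401 = 0.2475 kJ/K (irreversible)

dS_gen = 0.2475 kJ/K, irreversible


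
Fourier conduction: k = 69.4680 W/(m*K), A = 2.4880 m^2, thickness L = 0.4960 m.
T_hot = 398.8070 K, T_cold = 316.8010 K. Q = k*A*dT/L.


dT = 82.0060 K
Q = 69.4680 * 2.4880 * 82.0060 / 0.4960 = 28575.8478 W

28575.8478 W


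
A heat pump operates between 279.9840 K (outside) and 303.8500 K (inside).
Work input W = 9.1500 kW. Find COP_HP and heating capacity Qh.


COP = 303.8500 / 23.8660 = 12.7315
Qh = 12.7315 * 9.1500 = 116.4932 kW

COP = 12.7315, Qh = 116.4932 kW


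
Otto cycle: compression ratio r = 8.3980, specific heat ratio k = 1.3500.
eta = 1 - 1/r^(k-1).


r^(k-1) = 2.1060
eta = 1 - 1/2.1060 = 0.5252 = 52.5170%

52.5170%


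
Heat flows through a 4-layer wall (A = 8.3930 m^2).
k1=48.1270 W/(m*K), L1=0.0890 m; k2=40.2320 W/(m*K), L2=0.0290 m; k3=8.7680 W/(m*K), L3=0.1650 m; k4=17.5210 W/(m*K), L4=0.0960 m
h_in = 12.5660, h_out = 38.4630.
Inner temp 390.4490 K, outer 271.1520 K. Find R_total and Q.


R_conv_in = 1/(12.5660*8.3930) = 0.0095
R_1 = 0.0890/(48.1270*8.3930) = 0.0002
R_2 = 0.0290/(40.2320*8.3930) = 8.5883e-05
R_3 = 0.1650/(8.7680*8.3930) = 0.0022
R_4 = 0.0960/(17.5210*8.3930) = 0.0007
R_conv_out = 1/(38.4630*8.3930) = 0.0031
R_total = 0.0158 K/W
Q = 119.2970 / 0.0158 = 7559.7299 W

R_total = 0.0158 K/W, Q = 7559.7299 W


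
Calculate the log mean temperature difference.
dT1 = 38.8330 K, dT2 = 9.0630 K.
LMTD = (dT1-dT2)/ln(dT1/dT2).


dT1/dT2 = 4.2848
ln(dT1/dT2) = 1.4551
LMTD = 29.7700 / 1.4551 = 20.4595 K

20.4595 K


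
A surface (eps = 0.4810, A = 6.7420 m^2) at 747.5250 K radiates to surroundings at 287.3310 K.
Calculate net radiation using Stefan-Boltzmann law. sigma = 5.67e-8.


T^4 = 3.1225e+11
Tsurr^4 = 6.8160e+09
Q = 0.4810 * 5.67e-8 * 6.7420 * 3.0543e+11 = 56160.9835 W

56160.9835 W


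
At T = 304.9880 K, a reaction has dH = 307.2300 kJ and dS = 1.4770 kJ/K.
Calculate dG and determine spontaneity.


T*dS = 304.9880 * 1.4770 = 450.4673 kJ
dG = 307.2300 - 450.4673 = -143.2373 kJ (spontaneous)

dG = -143.2373 kJ, spontaneous


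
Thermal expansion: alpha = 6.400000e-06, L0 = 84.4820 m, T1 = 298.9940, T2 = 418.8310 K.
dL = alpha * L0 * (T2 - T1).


dT = 119.8370 K
dL = 6.400000e-06 * 84.4820 * 119.8370 = 0.064794 m
L_final = 84.546794 m

dL = 0.064794 m


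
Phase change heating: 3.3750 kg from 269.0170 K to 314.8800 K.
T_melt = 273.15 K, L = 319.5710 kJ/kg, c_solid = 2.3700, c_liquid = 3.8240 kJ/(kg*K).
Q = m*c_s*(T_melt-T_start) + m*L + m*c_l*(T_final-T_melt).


Q1 (sensible, solid) = 3.3750 * 2.3700 * 4.1330 = 33.0588 kJ
Q2 (latent) = 3.3750 * 319.5710 = 1078.5521 kJ
Q3 (sensible, liquid) = 3.3750 * 3.8240 * 41.7300 = 538.5674 kJ
Q_total = 1650.1783 kJ

1650.1783 kJ


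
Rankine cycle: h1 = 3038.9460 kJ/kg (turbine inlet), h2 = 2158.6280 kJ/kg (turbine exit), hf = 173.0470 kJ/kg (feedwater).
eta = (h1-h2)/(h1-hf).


W = 880.3180 kJ/kg
Q_in = 2865.8990 kJ/kg
eta = 0.3072 = 30.7170%

eta = 30.7170%


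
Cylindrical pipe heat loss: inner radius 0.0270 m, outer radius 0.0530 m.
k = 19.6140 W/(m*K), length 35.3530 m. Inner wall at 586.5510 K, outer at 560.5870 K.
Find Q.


dT = 25.9640 K
ln(ro/ri) = 0.6745
Q = 2*pi*19.6140*35.3530*25.9640 / 0.6745 = 167722.3365 W

167722.3365 W


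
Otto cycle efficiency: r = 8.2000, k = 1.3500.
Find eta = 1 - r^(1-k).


r^(k-1) = 2.0885
eta = 1 - 1/2.0885 = 0.5212 = 52.1188%

52.1188%


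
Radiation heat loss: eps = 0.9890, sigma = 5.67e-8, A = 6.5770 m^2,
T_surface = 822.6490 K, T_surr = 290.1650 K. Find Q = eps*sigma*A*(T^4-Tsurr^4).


T^4 = 4.5799e+11
Tsurr^4 = 7.0889e+09
Q = 0.9890 * 5.67e-8 * 6.5770 * 4.5090e+11 = 166299.4468 W

166299.4468 W


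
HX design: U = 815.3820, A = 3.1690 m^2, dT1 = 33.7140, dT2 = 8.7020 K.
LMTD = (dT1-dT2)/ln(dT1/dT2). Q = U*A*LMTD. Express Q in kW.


LMTD = 18.4678 K
Q = 815.3820 * 3.1690 * 18.4678 = 47719.6847 W = 47.7197 kW

47.7197 kW


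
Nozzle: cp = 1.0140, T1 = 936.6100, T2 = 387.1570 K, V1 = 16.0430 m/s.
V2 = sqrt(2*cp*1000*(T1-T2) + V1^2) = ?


dT = 549.4530 K
2*cp*1000*dT = 1114290.6840
V1^2 = 257.3778
V2 = sqrt(1114548.0618) = 1055.7216 m/s

1055.7216 m/s


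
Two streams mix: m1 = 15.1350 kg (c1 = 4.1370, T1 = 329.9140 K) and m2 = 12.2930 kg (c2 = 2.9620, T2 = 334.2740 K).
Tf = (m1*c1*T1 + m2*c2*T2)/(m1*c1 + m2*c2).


num = 32828.6087
den = 99.0254
Tf = 331.5172 K

331.5172 K


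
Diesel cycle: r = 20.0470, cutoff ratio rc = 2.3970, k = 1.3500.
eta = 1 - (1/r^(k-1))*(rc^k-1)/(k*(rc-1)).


r^(k-1) = 2.8557
rc^k = 3.2550
eta = 0.5813 = 58.1303%

58.1303%


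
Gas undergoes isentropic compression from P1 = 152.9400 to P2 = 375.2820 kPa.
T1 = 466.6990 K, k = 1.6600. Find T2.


(k-1)/k = 0.3976
(P2/P1)^exp = 1.4289
T2 = 466.6990 * 1.4289 = 666.8562 K

666.8562 K


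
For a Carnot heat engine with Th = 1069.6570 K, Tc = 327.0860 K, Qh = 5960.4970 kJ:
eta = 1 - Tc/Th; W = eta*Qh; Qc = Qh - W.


eta = 1 - 327.0860/1069.6570 = 0.6942
W = 0.6942 * 5960.4970 = 4137.8612 kJ
Qc = 5960.4970 - 4137.8612 = 1822.6358 kJ

eta = 69.4214%, W = 4137.8612 kJ, Qc = 1822.6358 kJ


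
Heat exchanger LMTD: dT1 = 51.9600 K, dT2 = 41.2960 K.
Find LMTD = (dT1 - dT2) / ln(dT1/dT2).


dT1/dT2 = 1.2582
ln(dT1/dT2) = 0.2297
LMTD = 10.6640 / 0.2297 = 46.4240 K

46.4240 K


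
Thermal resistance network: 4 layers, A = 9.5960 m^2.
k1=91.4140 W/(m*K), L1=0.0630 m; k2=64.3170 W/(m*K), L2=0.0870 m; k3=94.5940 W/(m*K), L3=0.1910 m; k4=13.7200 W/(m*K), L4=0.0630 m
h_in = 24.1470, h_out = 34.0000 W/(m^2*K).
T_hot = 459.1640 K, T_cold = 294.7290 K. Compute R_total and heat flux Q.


R_conv_in = 1/(24.1470*9.5960) = 0.0043
R_1 = 0.0630/(91.4140*9.5960) = 7.1819e-05
R_2 = 0.0870/(64.3170*9.5960) = 0.0001
R_3 = 0.1910/(94.5940*9.5960) = 0.0002
R_4 = 0.0630/(13.7200*9.5960) = 0.0005
R_conv_out = 1/(34.0000*9.5960) = 0.0031
R_total = 0.0083 K/W
Q = 164.4350 / 0.0083 = 19853.6183 W

R_total = 0.0083 K/W, Q = 19853.6183 W


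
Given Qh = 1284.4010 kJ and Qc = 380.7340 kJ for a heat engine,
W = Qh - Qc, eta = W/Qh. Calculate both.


W = 1284.4010 - 380.7340 = 903.6670 kJ
eta = 903.6670 / 1284.4010 = 0.7036 = 70.3571%

W = 903.6670 kJ, eta = 70.3571%


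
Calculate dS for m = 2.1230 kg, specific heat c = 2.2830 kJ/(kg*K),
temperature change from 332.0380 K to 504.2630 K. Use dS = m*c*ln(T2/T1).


T2/T1 = 1.5187
ln(T2/T1) = 0.4178
dS = 2.1230 * 2.2830 * 0.4178 = 2.0252 kJ/K

2.0252 kJ/K


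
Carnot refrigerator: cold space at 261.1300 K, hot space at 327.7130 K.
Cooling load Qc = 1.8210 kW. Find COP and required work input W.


COP = 261.1300 / 66.5830 = 3.9219
W = 1.8210 / 3.9219 = 0.4643 kW

COP = 3.9219, W = 0.4643 kW


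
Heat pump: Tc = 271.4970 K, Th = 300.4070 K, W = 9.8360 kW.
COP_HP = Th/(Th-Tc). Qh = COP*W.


COP = 300.4070 / 28.9100 = 10.3911
Qh = 10.3911 * 9.8360 = 102.2070 kW

COP = 10.3911, Qh = 102.2070 kW


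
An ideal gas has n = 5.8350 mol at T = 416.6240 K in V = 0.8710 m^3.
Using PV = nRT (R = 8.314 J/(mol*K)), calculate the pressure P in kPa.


P = nRT/V = 5.8350 * 8.314 * 416.6240 / 0.8710
= 20211.3426 / 0.8710 = 23204.7562 Pa = 23.2048 kPa

23.2048 kPa


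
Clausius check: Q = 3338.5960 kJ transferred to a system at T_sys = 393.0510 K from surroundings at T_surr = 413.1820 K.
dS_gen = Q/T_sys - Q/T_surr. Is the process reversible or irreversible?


dS_sys = 3338.5960/393.0510 = 8.4941 kJ/K
dS_surr = -3338.5960/413.1820 = -8.0802 kJ/K
dS_gen = 8.4941 - 8.0802 = 0.4138 kJ/K (irreversible)

dS_gen = 0.4138 kJ/K, irreversible


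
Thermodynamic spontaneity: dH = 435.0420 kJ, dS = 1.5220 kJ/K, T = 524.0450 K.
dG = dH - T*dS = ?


T*dS = 524.0450 * 1.5220 = 797.5965 kJ
dG = 435.0420 - 797.5965 = -362.5545 kJ (spontaneous)

dG = -362.5545 kJ, spontaneous


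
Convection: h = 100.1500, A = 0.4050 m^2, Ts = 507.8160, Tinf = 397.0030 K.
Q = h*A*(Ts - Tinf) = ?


dT = 110.8130 K
Q = 100.1500 * 0.4050 * 110.8130 = 4494.6584 W

4494.6584 W


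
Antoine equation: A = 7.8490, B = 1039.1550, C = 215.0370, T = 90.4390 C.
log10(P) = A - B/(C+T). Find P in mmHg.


C+T = 305.4760
B/(C+T) = 3.4018
log10(P) = 7.8490 - 3.4018 = 4.4472
P = 10^4.4472 = 28005.5043 mmHg

28005.5043 mmHg


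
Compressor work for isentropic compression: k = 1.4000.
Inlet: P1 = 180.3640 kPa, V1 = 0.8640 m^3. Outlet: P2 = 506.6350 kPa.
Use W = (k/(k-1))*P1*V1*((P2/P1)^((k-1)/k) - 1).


(k-1)/k = 0.2857
(P2/P1)^exp = 1.3432
W = 3.5000 * 180.3640 * 0.8640 * (1.3432 - 1) = 187.2139 kJ

187.2139 kJ


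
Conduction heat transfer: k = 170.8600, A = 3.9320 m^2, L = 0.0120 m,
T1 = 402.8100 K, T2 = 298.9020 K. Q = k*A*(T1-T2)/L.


dT = 103.9080 K
Q = 170.8600 * 3.9320 * 103.9080 / 0.0120 = 5817302.5417 W

5817302.5417 W


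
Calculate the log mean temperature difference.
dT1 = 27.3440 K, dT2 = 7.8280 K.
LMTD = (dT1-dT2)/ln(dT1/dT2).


dT1/dT2 = 3.4931
ln(dT1/dT2) = 1.2508
LMTD = 19.5160 / 1.2508 = 15.6029 K

15.6029 K


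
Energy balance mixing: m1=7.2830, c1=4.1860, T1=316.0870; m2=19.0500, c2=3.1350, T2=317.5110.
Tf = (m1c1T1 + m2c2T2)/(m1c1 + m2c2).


num = 28598.7425
den = 90.2084
Tf = 317.0297 K

317.0297 K


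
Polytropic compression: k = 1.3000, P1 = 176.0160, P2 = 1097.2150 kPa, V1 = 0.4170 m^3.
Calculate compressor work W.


(k-1)/k = 0.2308
(P2/P1)^exp = 1.5255
W = 4.3333 * 176.0160 * 0.4170 * (1.5255 - 1) = 167.1290 kJ

167.1290 kJ


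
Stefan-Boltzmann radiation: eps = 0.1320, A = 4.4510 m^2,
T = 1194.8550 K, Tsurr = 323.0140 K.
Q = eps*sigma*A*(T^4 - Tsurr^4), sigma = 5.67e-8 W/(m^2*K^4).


T^4 = 2.0383e+12
Tsurr^4 = 1.0886e+10
Q = 0.1320 * 5.67e-8 * 4.4510 * 2.0274e+12 = 67538.2202 W

67538.2202 W


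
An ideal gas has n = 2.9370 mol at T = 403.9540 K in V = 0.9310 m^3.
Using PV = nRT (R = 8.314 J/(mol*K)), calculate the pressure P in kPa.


P = nRT/V = 2.9370 * 8.314 * 403.9540 / 0.9310
= 9863.8368 / 0.9310 = 10594.8838 Pa = 10.5949 kPa

10.5949 kPa


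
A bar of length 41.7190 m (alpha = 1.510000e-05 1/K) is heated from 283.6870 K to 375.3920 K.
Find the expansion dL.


dT = 91.7050 K
dL = 1.510000e-05 * 41.7190 * 91.7050 = 0.057770 m
L_final = 41.776770 m

dL = 0.057770 m


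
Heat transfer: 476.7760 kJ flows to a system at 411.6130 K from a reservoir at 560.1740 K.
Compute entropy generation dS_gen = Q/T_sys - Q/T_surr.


dS_sys = 476.7760/411.6130 = 1.1583 kJ/K
dS_surr = -476.7760/560.1740 = -0.8511 kJ/K
dS_gen = 1.1583 - 0.8511 = 0.3072 kJ/K (irreversible)

dS_gen = 0.3072 kJ/K, irreversible


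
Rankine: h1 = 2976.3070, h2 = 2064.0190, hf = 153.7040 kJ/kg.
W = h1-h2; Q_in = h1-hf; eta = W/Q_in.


W = 912.2880 kJ/kg
Q_in = 2822.6030 kJ/kg
eta = 0.3232 = 32.3208%

eta = 32.3208%


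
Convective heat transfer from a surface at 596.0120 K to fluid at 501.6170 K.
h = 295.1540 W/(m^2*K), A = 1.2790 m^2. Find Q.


dT = 94.3950 K
Q = 295.1540 * 1.2790 * 94.3950 = 35634.2981 W

35634.2981 W


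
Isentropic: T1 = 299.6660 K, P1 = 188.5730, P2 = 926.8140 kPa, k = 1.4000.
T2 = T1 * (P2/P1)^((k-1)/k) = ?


(k-1)/k = 0.2857
(P2/P1)^exp = 1.5761
T2 = 299.6660 * 1.5761 = 472.2942 K

472.2942 K


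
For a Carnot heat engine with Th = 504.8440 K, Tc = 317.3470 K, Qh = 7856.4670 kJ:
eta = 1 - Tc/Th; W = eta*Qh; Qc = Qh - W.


eta = 1 - 317.3470/504.8440 = 0.3714
W = 0.3714 * 7856.4670 = 2917.8598 kJ
Qc = 7856.4670 - 2917.8598 = 4938.6072 kJ

eta = 37.1396%, W = 2917.8598 kJ, Qc = 4938.6072 kJ


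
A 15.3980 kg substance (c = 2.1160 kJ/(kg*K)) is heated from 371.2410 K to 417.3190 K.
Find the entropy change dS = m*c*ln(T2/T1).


T2/T1 = 1.1241
ln(T2/T1) = 0.1170
dS = 15.3980 * 2.1160 * 0.1170 = 3.8121 kJ/K

3.8121 kJ/K


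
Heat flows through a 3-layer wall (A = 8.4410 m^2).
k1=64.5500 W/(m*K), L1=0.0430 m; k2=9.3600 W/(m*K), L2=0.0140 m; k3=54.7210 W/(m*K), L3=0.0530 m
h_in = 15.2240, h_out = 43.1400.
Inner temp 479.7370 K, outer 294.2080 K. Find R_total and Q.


R_conv_in = 1/(15.2240*8.4410) = 0.0078
R_1 = 0.0430/(64.5500*8.4410) = 7.8918e-05
R_2 = 0.0140/(9.3600*8.4410) = 0.0002
R_3 = 0.0530/(54.7210*8.4410) = 0.0001
R_conv_out = 1/(43.1400*8.4410) = 0.0027
R_total = 0.0109 K/W
Q = 185.5290 / 0.0109 = 17022.9280 W

R_total = 0.0109 K/W, Q = 17022.9280 W


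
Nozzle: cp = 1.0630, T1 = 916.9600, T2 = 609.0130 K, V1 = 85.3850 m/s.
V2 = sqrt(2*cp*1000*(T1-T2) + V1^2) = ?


dT = 307.9470 K
2*cp*1000*dT = 654695.3220
V1^2 = 7290.5982
V2 = sqrt(661985.9202) = 813.6252 m/s

813.6252 m/s


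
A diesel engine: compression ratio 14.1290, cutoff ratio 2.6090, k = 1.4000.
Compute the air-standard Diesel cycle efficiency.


r^(k-1) = 2.8843
rc^k = 3.8288
eta = 0.5646 = 56.4613%

56.4613%


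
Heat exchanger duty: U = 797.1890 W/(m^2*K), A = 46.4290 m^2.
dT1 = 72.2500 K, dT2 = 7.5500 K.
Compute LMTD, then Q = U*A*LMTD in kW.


LMTD = 28.6463 K
Q = 797.1890 * 46.4290 * 28.6463 = 1060274.9816 W = 1060.2750 kW

1060.2750 kW


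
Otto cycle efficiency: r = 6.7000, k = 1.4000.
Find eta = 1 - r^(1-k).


r^(k-1) = 2.1401
eta = 1 - 1/2.1401 = 0.5327 = 53.2728%

53.2728%


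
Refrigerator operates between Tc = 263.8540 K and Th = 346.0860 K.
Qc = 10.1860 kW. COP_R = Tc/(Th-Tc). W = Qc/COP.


COP = 263.8540 / 82.2320 = 3.2087
W = 10.1860 / 3.2087 = 3.1745 kW

COP = 3.2087, W = 3.1745 kW


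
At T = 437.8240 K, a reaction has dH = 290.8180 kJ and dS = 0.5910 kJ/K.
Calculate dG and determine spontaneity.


T*dS = 437.8240 * 0.5910 = 258.7540 kJ
dG = 290.8180 - 258.7540 = 32.0640 kJ (non-spontaneous)

dG = 32.0640 kJ, non-spontaneous


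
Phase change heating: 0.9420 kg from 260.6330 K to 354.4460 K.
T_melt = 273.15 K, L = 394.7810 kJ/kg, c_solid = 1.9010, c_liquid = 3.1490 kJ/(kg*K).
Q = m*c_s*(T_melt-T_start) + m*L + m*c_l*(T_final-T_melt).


Q1 (sensible, solid) = 0.9420 * 1.9010 * 12.5170 = 22.4147 kJ
Q2 (latent) = 0.9420 * 394.7810 = 371.8837 kJ
Q3 (sensible, liquid) = 0.9420 * 3.1490 * 81.2960 = 241.1530 kJ
Q_total = 635.4515 kJ

635.4515 kJ


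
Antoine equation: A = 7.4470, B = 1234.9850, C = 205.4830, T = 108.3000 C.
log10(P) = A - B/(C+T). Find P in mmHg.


C+T = 313.7830
B/(C+T) = 3.9358
log10(P) = 7.4470 - 3.9358 = 3.5112
P = 10^3.5112 = 3244.9409 mmHg

3244.9409 mmHg


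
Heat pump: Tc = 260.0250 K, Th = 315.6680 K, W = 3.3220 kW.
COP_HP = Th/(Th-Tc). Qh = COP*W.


COP = 315.6680 / 55.6430 = 5.6731
Qh = 5.6731 * 3.3220 = 18.8460 kW

COP = 5.6731, Qh = 18.8460 kW


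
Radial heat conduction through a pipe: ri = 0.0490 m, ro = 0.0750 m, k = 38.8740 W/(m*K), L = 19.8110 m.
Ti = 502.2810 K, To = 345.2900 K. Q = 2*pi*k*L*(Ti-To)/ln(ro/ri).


dT = 156.9910 K
ln(ro/ri) = 0.4257
Q = 2*pi*38.8740*19.8110*156.9910 / 0.4257 = 1784635.1309 W

1784635.1309 W


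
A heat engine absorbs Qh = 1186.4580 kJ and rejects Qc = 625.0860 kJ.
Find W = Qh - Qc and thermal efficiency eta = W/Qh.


W = 1186.4580 - 625.0860 = 561.3720 kJ
eta = 561.3720 / 1186.4580 = 0.4731 = 47.3149%

W = 561.3720 kJ, eta = 47.3149%


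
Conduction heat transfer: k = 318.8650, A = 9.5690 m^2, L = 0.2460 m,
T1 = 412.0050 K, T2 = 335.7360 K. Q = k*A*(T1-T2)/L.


dT = 76.2690 K
Q = 318.8650 * 9.5690 * 76.2690 / 0.2460 = 945989.5773 W

945989.5773 W


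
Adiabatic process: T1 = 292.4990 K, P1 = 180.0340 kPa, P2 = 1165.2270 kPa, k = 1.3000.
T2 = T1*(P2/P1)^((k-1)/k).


(k-1)/k = 0.2308
(P2/P1)^exp = 1.5387
T2 = 292.4990 * 1.5387 = 450.0815 K

450.0815 K


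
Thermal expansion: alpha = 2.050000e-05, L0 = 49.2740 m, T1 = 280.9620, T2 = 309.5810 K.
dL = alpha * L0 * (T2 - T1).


dT = 28.6190 K
dL = 2.050000e-05 * 49.2740 * 28.6190 = 0.028909 m
L_final = 49.302909 m

dL = 0.028909 m


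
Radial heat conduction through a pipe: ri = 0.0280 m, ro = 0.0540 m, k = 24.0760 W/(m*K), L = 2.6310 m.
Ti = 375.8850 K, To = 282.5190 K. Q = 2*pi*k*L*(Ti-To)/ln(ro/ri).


dT = 93.3660 K
ln(ro/ri) = 0.6568
Q = 2*pi*24.0760*2.6310*93.3660 / 0.6568 = 56578.8598 W

56578.8598 W


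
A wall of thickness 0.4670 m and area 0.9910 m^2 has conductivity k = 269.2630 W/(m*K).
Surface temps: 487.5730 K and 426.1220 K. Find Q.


dT = 61.4510 K
Q = 269.2630 * 0.9910 * 61.4510 / 0.4670 = 35112.5531 W

35112.5531 W


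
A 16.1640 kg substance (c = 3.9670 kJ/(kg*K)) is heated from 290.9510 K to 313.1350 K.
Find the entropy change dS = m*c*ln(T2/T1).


T2/T1 = 1.0762
ln(T2/T1) = 0.0735
dS = 16.1640 * 3.9670 * 0.0735 = 4.7117 kJ/K

4.7117 kJ/K


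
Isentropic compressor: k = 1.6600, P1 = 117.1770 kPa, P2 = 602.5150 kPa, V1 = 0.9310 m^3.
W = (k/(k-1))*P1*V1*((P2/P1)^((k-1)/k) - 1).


(k-1)/k = 0.3976
(P2/P1)^exp = 1.9175
W = 2.5152 * 117.1770 * 0.9310 * (1.9175 - 1) = 251.7474 kJ

251.7474 kJ


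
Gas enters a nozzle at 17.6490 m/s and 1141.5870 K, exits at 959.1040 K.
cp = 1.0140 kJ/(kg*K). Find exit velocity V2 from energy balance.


dT = 182.4830 K
2*cp*1000*dT = 370075.5240
V1^2 = 311.4872
V2 = sqrt(370387.0112) = 608.5943 m/s

608.5943 m/s


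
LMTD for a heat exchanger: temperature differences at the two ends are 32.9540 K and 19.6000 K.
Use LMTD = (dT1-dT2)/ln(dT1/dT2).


dT1/dT2 = 1.6813
ln(dT1/dT2) = 0.5196
LMTD = 13.3540 / 0.5196 = 25.7014 K

25.7014 K


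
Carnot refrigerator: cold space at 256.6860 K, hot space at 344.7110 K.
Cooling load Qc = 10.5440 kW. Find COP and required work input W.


COP = 256.6860 / 88.0250 = 2.9161
W = 10.5440 / 2.9161 = 3.6158 kW

COP = 2.9161, W = 3.6158 kW


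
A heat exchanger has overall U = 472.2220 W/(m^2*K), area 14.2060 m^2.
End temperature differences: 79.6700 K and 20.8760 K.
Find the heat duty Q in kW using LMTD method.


LMTD = 43.8993 K
Q = 472.2220 * 14.2060 * 43.8993 = 294493.3270 W = 294.4933 kW

294.4933 kW


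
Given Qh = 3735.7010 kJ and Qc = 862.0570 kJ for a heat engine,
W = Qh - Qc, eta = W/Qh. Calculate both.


W = 3735.7010 - 862.0570 = 2873.6440 kJ
eta = 2873.6440 / 3735.7010 = 0.7692 = 76.9238%

W = 2873.6440 kJ, eta = 76.9238%


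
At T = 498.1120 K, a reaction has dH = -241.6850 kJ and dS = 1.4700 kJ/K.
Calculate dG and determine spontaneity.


T*dS = 498.1120 * 1.4700 = 732.2246 kJ
dG = -241.6850 - 732.2246 = -973.9096 kJ (spontaneous)

dG = -973.9096 kJ, spontaneous


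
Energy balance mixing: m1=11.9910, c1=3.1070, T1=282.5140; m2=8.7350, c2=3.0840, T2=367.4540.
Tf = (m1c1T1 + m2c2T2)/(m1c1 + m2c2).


num = 20424.0998
den = 64.1948
Tf = 318.1583 K

318.1583 K


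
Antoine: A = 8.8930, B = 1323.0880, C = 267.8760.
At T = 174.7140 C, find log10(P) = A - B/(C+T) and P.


C+T = 442.5900
B/(C+T) = 2.9894
log10(P) = 8.8930 - 2.9894 = 5.9036
P = 10^5.9036 = 800900.6375 mmHg

800900.6375 mmHg


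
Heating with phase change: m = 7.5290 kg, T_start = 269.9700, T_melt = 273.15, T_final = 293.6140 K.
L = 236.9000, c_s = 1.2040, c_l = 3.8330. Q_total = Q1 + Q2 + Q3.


Q1 (sensible, solid) = 7.5290 * 1.2040 * 3.1800 = 28.8264 kJ
Q2 (latent) = 7.5290 * 236.9000 = 1783.6201 kJ
Q3 (sensible, liquid) = 7.5290 * 3.8330 * 20.4640 = 590.5636 kJ
Q_total = 2403.0101 kJ

2403.0101 kJ


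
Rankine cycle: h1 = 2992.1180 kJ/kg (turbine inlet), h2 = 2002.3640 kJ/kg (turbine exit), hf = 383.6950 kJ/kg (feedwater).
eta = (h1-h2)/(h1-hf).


W = 989.7540 kJ/kg
Q_in = 2608.4230 kJ/kg
eta = 0.3794 = 37.9445%

eta = 37.9445%


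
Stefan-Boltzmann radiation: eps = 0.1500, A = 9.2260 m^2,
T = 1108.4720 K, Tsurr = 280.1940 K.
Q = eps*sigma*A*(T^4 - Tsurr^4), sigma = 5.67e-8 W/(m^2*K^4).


T^4 = 1.5097e+12
Tsurr^4 = 6.1636e+09
Q = 0.1500 * 5.67e-8 * 9.2260 * 1.5036e+12 = 117980.4367 W

117980.4367 W


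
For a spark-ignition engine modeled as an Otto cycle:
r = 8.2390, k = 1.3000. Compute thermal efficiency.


r^(k-1) = 1.8826
eta = 1 - 1/1.8826 = 0.4688 = 46.8825%

46.8825%


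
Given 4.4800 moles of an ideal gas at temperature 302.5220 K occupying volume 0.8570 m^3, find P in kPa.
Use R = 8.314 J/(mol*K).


P = nRT/V = 4.4800 * 8.314 * 302.5220 / 0.8570
= 11267.9522 / 0.8570 = 13148.1356 Pa = 13.1481 kPa

13.1481 kPa


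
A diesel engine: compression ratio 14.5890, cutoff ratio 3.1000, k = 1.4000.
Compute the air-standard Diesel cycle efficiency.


r^(k-1) = 2.9215
rc^k = 4.8742
eta = 0.5489 = 54.8946%

54.8946%


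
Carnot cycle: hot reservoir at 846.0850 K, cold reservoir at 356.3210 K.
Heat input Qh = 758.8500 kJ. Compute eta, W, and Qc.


eta = 1 - 356.3210/846.0850 = 0.5789
W = 0.5789 * 758.8500 = 439.2672 kJ
Qc = 758.8500 - 439.2672 = 319.5828 kJ

eta = 57.8859%, W = 439.2672 kJ, Qc = 319.5828 kJ


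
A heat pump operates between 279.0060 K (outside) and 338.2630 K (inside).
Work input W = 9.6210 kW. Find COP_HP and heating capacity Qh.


COP = 338.2630 / 59.2570 = 5.7084
Qh = 5.7084 * 9.6210 = 54.9206 kW

COP = 5.7084, Qh = 54.9206 kW


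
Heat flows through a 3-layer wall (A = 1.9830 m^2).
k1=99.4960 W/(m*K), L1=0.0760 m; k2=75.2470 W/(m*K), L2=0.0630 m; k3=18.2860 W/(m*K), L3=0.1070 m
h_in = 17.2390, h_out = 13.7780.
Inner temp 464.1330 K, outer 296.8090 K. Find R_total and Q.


R_conv_in = 1/(17.2390*1.9830) = 0.0293
R_1 = 0.0760/(99.4960*1.9830) = 0.0004
R_2 = 0.0630/(75.2470*1.9830) = 0.0004
R_3 = 0.1070/(18.2860*1.9830) = 0.0030
R_conv_out = 1/(13.7780*1.9830) = 0.0366
R_total = 0.0696 K/W
Q = 167.3240 / 0.0696 = 2403.6757 W

R_total = 0.0696 K/W, Q = 2403.6757 W


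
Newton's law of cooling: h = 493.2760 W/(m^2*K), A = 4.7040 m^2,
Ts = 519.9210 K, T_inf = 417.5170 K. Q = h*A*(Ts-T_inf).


dT = 102.4040 K
Q = 493.2760 * 4.7040 * 102.4040 = 237615.2006 W

237615.2006 W


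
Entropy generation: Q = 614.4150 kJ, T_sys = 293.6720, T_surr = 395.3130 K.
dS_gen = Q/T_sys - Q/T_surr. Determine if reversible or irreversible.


dS_sys = 614.4150/293.6720 = 2.0922 kJ/K
dS_surr = -614.4150/395.3130 = -1.5542 kJ/K
dS_gen = 2.0922 - 1.5542 = 0.5379 kJ/K (irreversible)

dS_gen = 0.5379 kJ/K, irreversible


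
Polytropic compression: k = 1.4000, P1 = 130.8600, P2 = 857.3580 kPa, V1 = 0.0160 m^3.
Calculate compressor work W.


(k-1)/k = 0.2857
(P2/P1)^exp = 1.7110
W = 3.5000 * 130.8600 * 0.0160 * (1.7110 - 1) = 5.2102 kJ

5.2102 kJ


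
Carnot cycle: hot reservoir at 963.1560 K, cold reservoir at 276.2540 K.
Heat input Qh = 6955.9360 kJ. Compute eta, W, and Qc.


eta = 1 - 276.2540/963.1560 = 0.7132
W = 0.7132 * 6955.9360 = 4960.8229 kJ
Qc = 6955.9360 - 4960.8229 = 1995.1131 kJ

eta = 71.3178%, W = 4960.8229 kJ, Qc = 1995.1131 kJ


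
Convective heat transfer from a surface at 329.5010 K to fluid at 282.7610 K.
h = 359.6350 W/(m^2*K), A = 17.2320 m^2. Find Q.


dT = 46.7400 K
Q = 359.6350 * 17.2320 * 46.7400 = 289658.5452 W

289658.5452 W


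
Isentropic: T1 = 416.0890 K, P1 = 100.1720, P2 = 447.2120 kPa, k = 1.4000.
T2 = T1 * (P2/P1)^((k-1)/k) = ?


(k-1)/k = 0.2857
(P2/P1)^exp = 1.5334
T2 = 416.0890 * 1.5334 = 638.0195 K

638.0195 K


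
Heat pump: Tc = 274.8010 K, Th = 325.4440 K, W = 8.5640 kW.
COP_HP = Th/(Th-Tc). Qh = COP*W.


COP = 325.4440 / 50.6430 = 6.4262
Qh = 6.4262 * 8.5640 = 55.0343 kW

COP = 6.4262, Qh = 55.0343 kW


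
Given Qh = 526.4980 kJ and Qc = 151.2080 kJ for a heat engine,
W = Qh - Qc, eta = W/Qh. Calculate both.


W = 526.4980 - 151.2080 = 375.2900 kJ
eta = 375.2900 / 526.4980 = 0.7128 = 71.2804%

W = 375.2900 kJ, eta = 71.2804%


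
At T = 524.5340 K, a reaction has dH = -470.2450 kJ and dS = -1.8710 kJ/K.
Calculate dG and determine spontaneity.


T*dS = 524.5340 * -1.8710 = -981.4031 kJ
dG = -470.2450 + 981.4031 = 511.1581 kJ (non-spontaneous)

dG = 511.1581 kJ, non-spontaneous


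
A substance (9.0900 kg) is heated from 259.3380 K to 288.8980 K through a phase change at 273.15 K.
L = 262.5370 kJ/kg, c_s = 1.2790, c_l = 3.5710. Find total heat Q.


Q1 (sensible, solid) = 9.0900 * 1.2790 * 13.8120 = 160.5798 kJ
Q2 (latent) = 9.0900 * 262.5370 = 2386.4613 kJ
Q3 (sensible, liquid) = 9.0900 * 3.5710 * 15.7480 = 511.1862 kJ
Q_total = 3058.2274 kJ

3058.2274 kJ


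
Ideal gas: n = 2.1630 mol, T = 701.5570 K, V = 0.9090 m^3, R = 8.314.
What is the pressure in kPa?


P = nRT/V = 2.1630 * 8.314 * 701.5570 / 0.9090
= 12616.2272 / 0.9090 = 13879.2379 Pa = 13.8792 kPa

13.8792 kPa


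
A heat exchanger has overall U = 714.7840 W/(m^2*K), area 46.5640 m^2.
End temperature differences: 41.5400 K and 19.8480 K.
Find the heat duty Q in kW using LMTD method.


LMTD = 29.3709 K
Q = 714.7840 * 46.5640 * 29.3709 = 977558.3640 W = 977.5584 kW

977.5584 kW


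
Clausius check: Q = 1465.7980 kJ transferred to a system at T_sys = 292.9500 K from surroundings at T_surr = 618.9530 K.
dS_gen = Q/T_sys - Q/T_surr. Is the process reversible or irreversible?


dS_sys = 1465.7980/292.9500 = 5.0036 kJ/K
dS_surr = -1465.7980/618.9530 = -2.3682 kJ/K
dS_gen = 5.0036 - 2.3682 = 2.6354 kJ/K (irreversible)

dS_gen = 2.6354 kJ/K, irreversible


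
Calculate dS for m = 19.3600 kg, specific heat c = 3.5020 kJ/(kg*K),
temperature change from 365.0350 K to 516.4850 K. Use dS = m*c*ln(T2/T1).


T2/T1 = 1.4149
ln(T2/T1) = 0.3471
dS = 19.3600 * 3.5020 * 0.3471 = 23.5297 kJ/K

23.5297 kJ/K


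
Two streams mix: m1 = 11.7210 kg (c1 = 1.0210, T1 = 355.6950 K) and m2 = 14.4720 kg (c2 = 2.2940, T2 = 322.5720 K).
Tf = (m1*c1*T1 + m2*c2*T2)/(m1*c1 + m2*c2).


num = 14965.6452
den = 45.1659
Tf = 331.3483 K

331.3483 K


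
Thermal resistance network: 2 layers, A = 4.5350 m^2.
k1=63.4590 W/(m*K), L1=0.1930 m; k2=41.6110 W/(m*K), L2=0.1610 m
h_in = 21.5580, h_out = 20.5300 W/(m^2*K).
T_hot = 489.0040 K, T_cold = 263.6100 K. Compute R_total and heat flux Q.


R_conv_in = 1/(21.5580*4.5350) = 0.0102
R_1 = 0.1930/(63.4590*4.5350) = 0.0007
R_2 = 0.1610/(41.6110*4.5350) = 0.0009
R_conv_out = 1/(20.5300*4.5350) = 0.0107
R_total = 0.0225 K/W
Q = 225.3940 / 0.0225 = 10020.5848 W

R_total = 0.0225 K/W, Q = 10020.5848 W


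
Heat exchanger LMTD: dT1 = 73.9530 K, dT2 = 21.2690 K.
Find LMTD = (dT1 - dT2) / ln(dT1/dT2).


dT1/dT2 = 3.4770
ln(dT1/dT2) = 1.2462
LMTD = 52.6840 / 1.2462 = 42.2764 K

42.2764 K


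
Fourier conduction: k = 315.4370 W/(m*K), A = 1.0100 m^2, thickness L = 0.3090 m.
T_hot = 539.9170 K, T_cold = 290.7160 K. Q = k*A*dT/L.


dT = 249.2010 K
Q = 315.4370 * 1.0100 * 249.2010 / 0.3090 = 256936.2071 W

256936.2071 W


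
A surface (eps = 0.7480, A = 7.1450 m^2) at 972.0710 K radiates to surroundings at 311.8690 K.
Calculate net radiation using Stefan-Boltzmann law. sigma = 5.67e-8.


T^4 = 8.9288e+11
Tsurr^4 = 9.4599e+09
Q = 0.7480 * 5.67e-8 * 7.1450 * 8.8342e+11 = 267702.8421 W

267702.8421 W


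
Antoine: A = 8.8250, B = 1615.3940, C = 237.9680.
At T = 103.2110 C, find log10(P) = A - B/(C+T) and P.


C+T = 341.1790
B/(C+T) = 4.7347
log10(P) = 8.8250 - 4.7347 = 4.0903
P = 10^4.0903 = 12310.0434 mmHg

12310.0434 mmHg


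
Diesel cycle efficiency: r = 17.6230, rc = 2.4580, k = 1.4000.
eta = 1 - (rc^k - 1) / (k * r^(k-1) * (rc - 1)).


r^(k-1) = 3.1509
rc^k = 3.5222
eta = 0.6078 = 60.7840%

60.7840%


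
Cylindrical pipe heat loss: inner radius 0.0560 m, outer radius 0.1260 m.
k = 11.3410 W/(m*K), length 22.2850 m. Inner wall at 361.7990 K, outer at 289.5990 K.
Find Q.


dT = 72.2000 K
ln(ro/ri) = 0.8109
Q = 2*pi*11.3410*22.2850*72.2000 / 0.8109 = 141383.1234 W

141383.1234 W


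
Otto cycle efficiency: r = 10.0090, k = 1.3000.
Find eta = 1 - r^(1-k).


r^(k-1) = 1.9958
eta = 1 - 1/1.9958 = 0.4989 = 49.8948%

49.8948%


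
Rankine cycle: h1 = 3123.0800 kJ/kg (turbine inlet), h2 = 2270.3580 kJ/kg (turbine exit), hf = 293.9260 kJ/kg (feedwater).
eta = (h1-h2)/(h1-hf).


W = 852.7220 kJ/kg
Q_in = 2829.1540 kJ/kg
eta = 0.3014 = 30.1405%

eta = 30.1405%


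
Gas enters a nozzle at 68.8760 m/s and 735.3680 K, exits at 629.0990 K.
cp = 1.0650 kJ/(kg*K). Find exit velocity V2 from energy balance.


dT = 106.2690 K
2*cp*1000*dT = 226352.9700
V1^2 = 4743.9034
V2 = sqrt(231096.8734) = 480.7254 m/s

480.7254 m/s


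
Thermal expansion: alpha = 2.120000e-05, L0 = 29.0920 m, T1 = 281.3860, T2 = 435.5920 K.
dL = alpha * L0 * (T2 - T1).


dT = 154.2060 K
dL = 2.120000e-05 * 29.0920 * 154.2060 = 0.095107 m
L_final = 29.187107 m

dL = 0.095107 m


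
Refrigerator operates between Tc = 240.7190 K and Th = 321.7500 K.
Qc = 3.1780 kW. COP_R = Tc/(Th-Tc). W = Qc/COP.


COP = 240.7190 / 81.0310 = 2.9707
W = 3.1780 / 2.9707 = 1.0698 kW

COP = 2.9707, W = 1.0698 kW


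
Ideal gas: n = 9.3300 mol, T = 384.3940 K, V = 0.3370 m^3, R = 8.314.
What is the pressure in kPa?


P = nRT/V = 9.3300 * 8.314 * 384.3940 / 0.3370
= 29817.2965 / 0.3370 = 88478.6247 Pa = 88.4786 kPa

88.4786 kPa


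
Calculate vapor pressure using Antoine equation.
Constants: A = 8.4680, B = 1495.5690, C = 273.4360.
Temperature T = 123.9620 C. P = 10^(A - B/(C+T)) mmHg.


C+T = 397.3980
B/(C+T) = 3.7634
log10(P) = 8.4680 - 3.7634 = 4.7046
P = 10^4.7046 = 50651.9956 mmHg

50651.9956 mmHg


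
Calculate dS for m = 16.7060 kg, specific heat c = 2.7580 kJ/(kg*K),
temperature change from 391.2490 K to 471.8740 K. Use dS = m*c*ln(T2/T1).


T2/T1 = 1.2061
ln(T2/T1) = 0.1874
dS = 16.7060 * 2.7580 * 0.1874 = 8.6330 kJ/K

8.6330 kJ/K


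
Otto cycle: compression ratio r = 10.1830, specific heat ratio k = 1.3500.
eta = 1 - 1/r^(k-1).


r^(k-1) = 2.2530
eta = 1 - 1/2.2530 = 0.5561 = 55.6143%

55.6143%


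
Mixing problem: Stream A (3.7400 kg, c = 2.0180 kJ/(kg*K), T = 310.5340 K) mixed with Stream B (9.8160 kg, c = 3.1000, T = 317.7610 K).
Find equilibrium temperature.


num = 12013.0396
den = 37.9769
Tf = 316.3247 K

316.3247 K


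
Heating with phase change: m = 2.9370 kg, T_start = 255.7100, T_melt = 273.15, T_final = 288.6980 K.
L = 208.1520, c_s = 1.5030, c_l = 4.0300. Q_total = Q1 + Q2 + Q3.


Q1 (sensible, solid) = 2.9370 * 1.5030 * 17.4400 = 76.9856 kJ
Q2 (latent) = 2.9370 * 208.1520 = 611.3424 kJ
Q3 (sensible, liquid) = 2.9370 * 4.0300 * 15.5480 = 184.0278 kJ
Q_total = 872.3558 kJ

872.3558 kJ


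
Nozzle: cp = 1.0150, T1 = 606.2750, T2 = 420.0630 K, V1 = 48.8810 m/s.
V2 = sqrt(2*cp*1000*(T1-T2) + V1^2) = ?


dT = 186.2120 K
2*cp*1000*dT = 378010.3600
V1^2 = 2389.3522
V2 = sqrt(380399.7122) = 616.7655 m/s

616.7655 m/s


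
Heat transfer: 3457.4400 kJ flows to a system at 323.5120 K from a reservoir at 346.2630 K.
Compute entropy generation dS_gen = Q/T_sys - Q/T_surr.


dS_sys = 3457.4400/323.5120 = 10.6872 kJ/K
dS_surr = -3457.4400/346.2630 = -9.9850 kJ/K
dS_gen = 10.6872 - 9.9850 = 0.7022 kJ/K (irreversible)

dS_gen = 0.7022 kJ/K, irreversible


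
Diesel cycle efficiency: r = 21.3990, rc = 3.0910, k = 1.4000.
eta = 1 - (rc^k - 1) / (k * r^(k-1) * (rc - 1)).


r^(k-1) = 3.4053
rc^k = 4.8544
eta = 0.6133 = 61.3347%

61.3347%


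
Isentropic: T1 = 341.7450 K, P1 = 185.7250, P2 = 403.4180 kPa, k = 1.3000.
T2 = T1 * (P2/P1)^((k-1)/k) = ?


(k-1)/k = 0.2308
(P2/P1)^exp = 1.1960
T2 = 341.7450 * 1.1960 = 408.7378 K

408.7378 K


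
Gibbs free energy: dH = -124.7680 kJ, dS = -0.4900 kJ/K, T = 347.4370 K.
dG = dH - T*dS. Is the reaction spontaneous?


T*dS = 347.4370 * -0.4900 = -170.2441 kJ
dG = -124.7680 + 170.2441 = 45.4761 kJ (non-spontaneous)

dG = 45.4761 kJ, non-spontaneous


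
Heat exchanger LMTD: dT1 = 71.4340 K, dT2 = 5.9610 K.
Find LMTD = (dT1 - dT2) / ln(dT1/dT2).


dT1/dT2 = 11.9836
ln(dT1/dT2) = 2.4835
LMTD = 65.4730 / 2.4835 = 26.3628 K

26.3628 K


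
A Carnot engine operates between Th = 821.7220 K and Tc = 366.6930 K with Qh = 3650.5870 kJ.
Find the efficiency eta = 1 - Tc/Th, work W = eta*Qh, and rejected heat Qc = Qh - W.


eta = 1 - 366.6930/821.7220 = 0.5538
W = 0.5538 * 3650.5870 = 2021.5145 kJ
Qc = 3650.5870 - 2021.5145 = 1629.0725 kJ

eta = 55.3751%, W = 2021.5145 kJ, Qc = 1629.0725 kJ


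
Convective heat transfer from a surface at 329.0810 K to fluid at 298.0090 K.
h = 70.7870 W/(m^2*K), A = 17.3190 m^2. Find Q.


dT = 31.0720 K
Q = 70.7870 * 17.3190 * 31.0720 = 38093.0308 W

38093.0308 W


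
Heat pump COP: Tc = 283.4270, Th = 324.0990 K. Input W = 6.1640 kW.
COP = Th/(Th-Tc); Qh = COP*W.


COP = 324.0990 / 40.6720 = 7.9686
Qh = 7.9686 * 6.1640 = 49.1185 kW

COP = 7.9686, Qh = 49.1185 kW


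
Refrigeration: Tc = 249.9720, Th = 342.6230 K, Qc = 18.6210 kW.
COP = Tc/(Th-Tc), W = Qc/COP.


COP = 249.9720 / 92.6510 = 2.6980
W = 18.6210 / 2.6980 = 6.9018 kW

COP = 2.6980, W = 6.9018 kW


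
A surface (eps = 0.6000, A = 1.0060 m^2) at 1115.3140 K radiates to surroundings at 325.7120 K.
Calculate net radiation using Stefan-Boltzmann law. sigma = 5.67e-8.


T^4 = 1.5474e+12
Tsurr^4 = 1.1255e+10
Q = 0.6000 * 5.67e-8 * 1.0060 * 1.5361e+12 = 52571.5157 W

52571.5157 W


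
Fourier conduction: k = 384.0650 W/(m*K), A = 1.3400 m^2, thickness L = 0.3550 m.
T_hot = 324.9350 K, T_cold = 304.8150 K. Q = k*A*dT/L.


dT = 20.1200 K
Q = 384.0650 * 1.3400 * 20.1200 / 0.3550 = 29168.1680 W

29168.1680 W


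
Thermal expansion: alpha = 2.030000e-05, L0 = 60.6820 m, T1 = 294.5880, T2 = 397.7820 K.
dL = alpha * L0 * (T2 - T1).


dT = 103.1940 K
dL = 2.030000e-05 * 60.6820 * 103.1940 = 0.127119 m
L_final = 60.809119 m

dL = 0.127119 m


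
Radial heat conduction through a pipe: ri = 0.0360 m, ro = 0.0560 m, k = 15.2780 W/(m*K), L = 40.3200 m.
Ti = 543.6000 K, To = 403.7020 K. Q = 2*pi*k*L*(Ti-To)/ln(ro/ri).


dT = 139.8980 K
ln(ro/ri) = 0.4418
Q = 2*pi*15.2780*40.3200*139.8980 / 0.4418 = 1225520.2650 W

1225520.2650 W


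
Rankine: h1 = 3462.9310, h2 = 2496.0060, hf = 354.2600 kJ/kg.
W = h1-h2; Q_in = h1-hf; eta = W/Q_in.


W = 966.9250 kJ/kg
Q_in = 3108.6710 kJ/kg
eta = 0.3110 = 31.1041%

eta = 31.1041%


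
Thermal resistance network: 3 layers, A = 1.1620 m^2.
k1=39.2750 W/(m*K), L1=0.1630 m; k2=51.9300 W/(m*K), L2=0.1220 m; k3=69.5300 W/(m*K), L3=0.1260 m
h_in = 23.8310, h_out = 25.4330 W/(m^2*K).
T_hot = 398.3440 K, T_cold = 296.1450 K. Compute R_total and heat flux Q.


R_conv_in = 1/(23.8310*1.1620) = 0.0361
R_1 = 0.1630/(39.2750*1.1620) = 0.0036
R_2 = 0.1220/(51.9300*1.1620) = 0.0020
R_3 = 0.1260/(69.5300*1.1620) = 0.0016
R_conv_out = 1/(25.4330*1.1620) = 0.0338
R_total = 0.0771 K/W
Q = 102.1990 / 0.0771 = 1325.4990 W

R_total = 0.0771 K/W, Q = 1325.4990 W


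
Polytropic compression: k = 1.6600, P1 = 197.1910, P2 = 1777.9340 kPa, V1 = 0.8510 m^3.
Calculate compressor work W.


(k-1)/k = 0.3976
(P2/P1)^exp = 2.3972
W = 2.5152 * 197.1910 * 0.8510 * (2.3972 - 1) = 589.7249 kJ

589.7249 kJ


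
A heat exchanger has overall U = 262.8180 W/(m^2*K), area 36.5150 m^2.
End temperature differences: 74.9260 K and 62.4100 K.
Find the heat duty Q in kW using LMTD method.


LMTD = 68.4775 K
Q = 262.8180 * 36.5150 * 68.4775 = 657164.5463 W = 657.1645 kW

657.1645 kW


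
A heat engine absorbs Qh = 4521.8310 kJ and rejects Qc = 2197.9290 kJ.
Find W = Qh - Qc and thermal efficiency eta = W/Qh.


W = 4521.8310 - 2197.9290 = 2323.9020 kJ
eta = 2323.9020 / 4521.8310 = 0.5139 = 51.3929%

W = 2323.9020 kJ, eta = 51.3929%


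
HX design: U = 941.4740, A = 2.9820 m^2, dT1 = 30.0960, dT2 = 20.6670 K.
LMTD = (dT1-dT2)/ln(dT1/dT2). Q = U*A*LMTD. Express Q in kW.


LMTD = 25.0869 K
Q = 941.4740 * 2.9820 * 25.0869 = 70430.7600 W = 70.4308 kW

70.4308 kW


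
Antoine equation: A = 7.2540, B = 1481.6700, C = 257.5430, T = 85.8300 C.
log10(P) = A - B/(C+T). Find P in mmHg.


C+T = 343.3730
B/(C+T) = 4.3150
log10(P) = 7.2540 - 4.3150 = 2.9390
P = 10^2.9390 = 868.8701 mmHg

868.8701 mmHg


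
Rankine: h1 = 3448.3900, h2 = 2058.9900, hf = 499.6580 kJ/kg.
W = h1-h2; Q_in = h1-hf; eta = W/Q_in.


W = 1389.4000 kJ/kg
Q_in = 2948.7320 kJ/kg
eta = 0.4712 = 47.1186%

eta = 47.1186%


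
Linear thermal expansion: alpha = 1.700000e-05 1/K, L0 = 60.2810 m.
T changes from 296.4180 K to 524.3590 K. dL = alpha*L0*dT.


dT = 227.9410 K
dL = 1.700000e-05 * 60.2810 * 227.9410 = 0.233589 m
L_final = 60.514589 m

dL = 0.233589 m


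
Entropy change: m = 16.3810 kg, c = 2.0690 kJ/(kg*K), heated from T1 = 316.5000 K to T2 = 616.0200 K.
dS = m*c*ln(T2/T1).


T2/T1 = 1.9464
ln(T2/T1) = 0.6660
dS = 16.3810 * 2.0690 * 0.6660 = 22.5708 kJ/K

22.5708 kJ/K


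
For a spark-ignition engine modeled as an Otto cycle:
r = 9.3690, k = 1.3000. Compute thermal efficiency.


r^(k-1) = 1.9566
eta = 1 - 1/1.9566 = 0.4889 = 48.8916%

48.8916%


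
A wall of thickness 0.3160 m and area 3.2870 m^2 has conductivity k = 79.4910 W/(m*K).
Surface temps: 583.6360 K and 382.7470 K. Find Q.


dT = 200.8890 K
Q = 79.4910 * 3.2870 * 200.8890 / 0.3160 = 166106.5426 W

166106.5426 W


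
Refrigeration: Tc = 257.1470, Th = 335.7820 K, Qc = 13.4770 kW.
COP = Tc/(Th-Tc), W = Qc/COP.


COP = 257.1470 / 78.6350 = 3.2701
W = 13.4770 / 3.2701 = 4.1212 kW

COP = 3.2701, W = 4.1212 kW


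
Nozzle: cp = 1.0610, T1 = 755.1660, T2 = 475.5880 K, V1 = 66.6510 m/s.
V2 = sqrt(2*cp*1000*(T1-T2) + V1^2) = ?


dT = 279.5780 K
2*cp*1000*dT = 593264.5160
V1^2 = 4442.3558
V2 = sqrt(597706.8718) = 773.1150 m/s

773.1150 m/s


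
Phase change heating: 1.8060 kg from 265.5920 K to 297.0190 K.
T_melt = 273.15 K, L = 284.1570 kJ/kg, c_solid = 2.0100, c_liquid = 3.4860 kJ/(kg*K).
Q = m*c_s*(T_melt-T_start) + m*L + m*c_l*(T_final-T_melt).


Q1 (sensible, solid) = 1.8060 * 2.0100 * 7.5580 = 27.4360 kJ
Q2 (latent) = 1.8060 * 284.1570 = 513.1875 kJ
Q3 (sensible, liquid) = 1.8060 * 3.4860 * 23.8690 = 150.2724 kJ
Q_total = 690.8960 kJ

690.8960 kJ


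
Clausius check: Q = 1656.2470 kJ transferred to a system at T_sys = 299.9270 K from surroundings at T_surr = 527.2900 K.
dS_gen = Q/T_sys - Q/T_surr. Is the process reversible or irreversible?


dS_sys = 1656.2470/299.9270 = 5.5222 kJ/K
dS_surr = -1656.2470/527.2900 = -3.1411 kJ/K
dS_gen = 5.5222 - 3.1411 = 2.3811 kJ/K (irreversible)

dS_gen = 2.3811 kJ/K, irreversible


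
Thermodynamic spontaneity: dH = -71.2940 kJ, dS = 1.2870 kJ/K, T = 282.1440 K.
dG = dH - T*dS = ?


T*dS = 282.1440 * 1.2870 = 363.1193 kJ
dG = -71.2940 - 363.1193 = -434.4133 kJ (spontaneous)

dG = -434.4133 kJ, spontaneous


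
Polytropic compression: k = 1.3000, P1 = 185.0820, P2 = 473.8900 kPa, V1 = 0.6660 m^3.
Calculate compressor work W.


(k-1)/k = 0.2308
(P2/P1)^exp = 1.2423
W = 4.3333 * 185.0820 * 0.6660 * (1.2423 - 1) = 129.4232 kJ

129.4232 kJ


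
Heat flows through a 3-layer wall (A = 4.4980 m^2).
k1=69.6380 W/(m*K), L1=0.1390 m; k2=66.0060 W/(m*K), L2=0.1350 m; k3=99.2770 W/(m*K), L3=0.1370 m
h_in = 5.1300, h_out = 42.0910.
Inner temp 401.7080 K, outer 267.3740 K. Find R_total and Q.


R_conv_in = 1/(5.1300*4.4980) = 0.0433
R_1 = 0.1390/(69.6380*4.4980) = 0.0004
R_2 = 0.1350/(66.0060*4.4980) = 0.0005
R_3 = 0.1370/(99.2770*4.4980) = 0.0003
R_conv_out = 1/(42.0910*4.4980) = 0.0053
R_total = 0.0498 K/W
Q = 134.3340 / 0.0498 = 2696.1374 W

R_total = 0.0498 K/W, Q = 2696.1374 W
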